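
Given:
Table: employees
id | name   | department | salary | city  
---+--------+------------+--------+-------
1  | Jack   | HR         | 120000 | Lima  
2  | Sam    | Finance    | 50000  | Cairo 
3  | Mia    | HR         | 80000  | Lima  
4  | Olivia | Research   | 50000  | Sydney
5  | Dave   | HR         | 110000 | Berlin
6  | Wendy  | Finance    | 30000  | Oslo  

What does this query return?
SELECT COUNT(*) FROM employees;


COUNT(*) counts all rows

6


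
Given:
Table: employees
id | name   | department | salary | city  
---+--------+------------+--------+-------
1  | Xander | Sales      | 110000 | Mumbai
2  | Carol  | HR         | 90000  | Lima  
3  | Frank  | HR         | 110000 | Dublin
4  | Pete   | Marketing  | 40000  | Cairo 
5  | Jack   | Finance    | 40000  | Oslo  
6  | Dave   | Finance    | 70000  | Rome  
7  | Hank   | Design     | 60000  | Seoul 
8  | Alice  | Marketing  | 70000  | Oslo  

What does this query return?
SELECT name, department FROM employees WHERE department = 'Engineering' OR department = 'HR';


Filtering: department = 'Engineering' OR 'HR'
Matching: 2 rows

2 rows:
Carol, HR
Frank, HR


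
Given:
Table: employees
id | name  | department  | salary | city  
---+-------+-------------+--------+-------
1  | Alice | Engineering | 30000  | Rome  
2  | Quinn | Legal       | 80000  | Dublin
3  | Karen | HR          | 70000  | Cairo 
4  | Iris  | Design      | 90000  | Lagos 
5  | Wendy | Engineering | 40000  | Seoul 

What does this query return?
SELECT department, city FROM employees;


Projecting columns: department, city

5 rows:
Engineering, Rome
Legal, Dublin
HR, Cairo
Design, Lagos
Engineering, Seoul


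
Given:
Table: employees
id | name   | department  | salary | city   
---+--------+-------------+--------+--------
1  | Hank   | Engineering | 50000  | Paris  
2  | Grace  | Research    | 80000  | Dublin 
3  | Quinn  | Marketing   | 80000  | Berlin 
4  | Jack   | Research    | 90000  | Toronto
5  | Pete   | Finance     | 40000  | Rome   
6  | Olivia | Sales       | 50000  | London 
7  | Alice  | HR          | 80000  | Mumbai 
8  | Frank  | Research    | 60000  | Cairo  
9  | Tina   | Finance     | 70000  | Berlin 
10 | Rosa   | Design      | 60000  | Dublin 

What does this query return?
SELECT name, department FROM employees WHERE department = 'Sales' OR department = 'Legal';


Filtering: department = 'Sales' OR 'Legal'
Matching: 1 rows

1 rows:
Olivia, Sales


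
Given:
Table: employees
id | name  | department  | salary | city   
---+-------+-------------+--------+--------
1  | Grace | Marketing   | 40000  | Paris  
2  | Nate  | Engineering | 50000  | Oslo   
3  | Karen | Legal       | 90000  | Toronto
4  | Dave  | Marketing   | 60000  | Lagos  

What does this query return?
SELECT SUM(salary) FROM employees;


SUM(salary) = 40000 + 50000 + 90000 + 60000 = 240000

240000


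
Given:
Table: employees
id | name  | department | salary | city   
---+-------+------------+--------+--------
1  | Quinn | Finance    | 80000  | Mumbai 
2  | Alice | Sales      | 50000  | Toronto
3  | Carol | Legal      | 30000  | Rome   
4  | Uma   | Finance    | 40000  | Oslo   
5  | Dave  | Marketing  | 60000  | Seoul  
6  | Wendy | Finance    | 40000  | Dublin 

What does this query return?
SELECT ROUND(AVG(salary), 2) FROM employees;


SUM(salary) = 300000
COUNT = 6
ROUND(AVG, 2) = ROUND(300000 / 6, 2) = 50000.0

50000.0


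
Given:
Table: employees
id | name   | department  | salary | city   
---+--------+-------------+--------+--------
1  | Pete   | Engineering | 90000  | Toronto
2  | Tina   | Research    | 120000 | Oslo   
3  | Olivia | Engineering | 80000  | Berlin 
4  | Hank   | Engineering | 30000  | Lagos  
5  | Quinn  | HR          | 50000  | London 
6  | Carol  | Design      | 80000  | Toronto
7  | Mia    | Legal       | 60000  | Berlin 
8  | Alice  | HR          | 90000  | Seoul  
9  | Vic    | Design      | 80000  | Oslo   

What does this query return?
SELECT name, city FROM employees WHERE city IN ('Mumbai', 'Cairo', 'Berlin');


Filtering: city IN ('Mumbai', 'Cairo', 'Berlin')
Matching: 2 rows

2 rows:
Olivia, Berlin
Mia, Berlin


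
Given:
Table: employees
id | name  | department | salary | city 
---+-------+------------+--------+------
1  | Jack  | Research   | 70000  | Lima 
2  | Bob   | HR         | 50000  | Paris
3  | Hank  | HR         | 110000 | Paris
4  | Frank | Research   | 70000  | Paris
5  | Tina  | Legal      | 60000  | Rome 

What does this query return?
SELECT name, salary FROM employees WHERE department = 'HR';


Filtering: department = 'HR'
Matching rows: 2

2 rows:
Bob, 50000
Hank, 110000


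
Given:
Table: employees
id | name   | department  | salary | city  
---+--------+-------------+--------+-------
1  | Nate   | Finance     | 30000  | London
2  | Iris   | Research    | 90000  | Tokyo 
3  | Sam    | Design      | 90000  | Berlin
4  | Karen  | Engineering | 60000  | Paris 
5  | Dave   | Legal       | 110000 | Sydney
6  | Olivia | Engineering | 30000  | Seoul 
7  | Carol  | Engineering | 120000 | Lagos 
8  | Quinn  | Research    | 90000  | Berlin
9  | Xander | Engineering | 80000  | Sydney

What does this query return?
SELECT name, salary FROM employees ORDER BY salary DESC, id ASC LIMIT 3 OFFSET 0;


Sort by salary DESC (id ASC tiebreak), then skip 0 and take 3
Rows 1 through 3

3 rows:
Carol, 120000
Dave, 110000
Iris, 90000


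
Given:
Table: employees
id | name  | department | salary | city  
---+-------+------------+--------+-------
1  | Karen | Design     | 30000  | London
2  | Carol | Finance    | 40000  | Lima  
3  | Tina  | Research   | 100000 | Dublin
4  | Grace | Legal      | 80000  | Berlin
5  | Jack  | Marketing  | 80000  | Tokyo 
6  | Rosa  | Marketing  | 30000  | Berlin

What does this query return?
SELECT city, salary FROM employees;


Projecting columns: city, salary

6 rows:
London, 30000
Lima, 40000
Dublin, 100000
Berlin, 80000
Tokyo, 80000
Berlin, 30000


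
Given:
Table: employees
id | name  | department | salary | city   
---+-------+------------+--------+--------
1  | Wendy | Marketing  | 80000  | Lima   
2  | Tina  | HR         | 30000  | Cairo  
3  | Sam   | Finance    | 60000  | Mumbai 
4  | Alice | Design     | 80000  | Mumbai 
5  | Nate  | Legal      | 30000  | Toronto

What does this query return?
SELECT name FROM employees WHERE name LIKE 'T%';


LIKE 'T%' matches names starting with 'T'
Matching: 1

1 rows:
Tina


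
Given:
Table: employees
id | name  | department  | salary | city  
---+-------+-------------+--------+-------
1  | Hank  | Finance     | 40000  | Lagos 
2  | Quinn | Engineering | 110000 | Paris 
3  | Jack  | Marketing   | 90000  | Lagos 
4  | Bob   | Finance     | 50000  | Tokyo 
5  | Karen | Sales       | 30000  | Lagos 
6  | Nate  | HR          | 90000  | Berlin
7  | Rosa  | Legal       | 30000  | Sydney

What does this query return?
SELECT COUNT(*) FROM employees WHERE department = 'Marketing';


Counting rows where department = 'Marketing'
  Jack -> MATCH


1


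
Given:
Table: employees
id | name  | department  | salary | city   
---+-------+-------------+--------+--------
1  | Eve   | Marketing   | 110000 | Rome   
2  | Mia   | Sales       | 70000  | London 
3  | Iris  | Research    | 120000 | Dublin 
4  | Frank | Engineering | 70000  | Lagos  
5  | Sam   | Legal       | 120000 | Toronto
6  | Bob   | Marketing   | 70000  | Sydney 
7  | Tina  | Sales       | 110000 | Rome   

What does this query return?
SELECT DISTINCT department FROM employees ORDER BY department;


All 'department' values (row order): Marketing, Sales, Research, Engineering, Legal, Marketing, Sales
Removing duplicates leaves 5 unique value(s).

5 values:
Engineering
Legal
Marketing
Research
Sales


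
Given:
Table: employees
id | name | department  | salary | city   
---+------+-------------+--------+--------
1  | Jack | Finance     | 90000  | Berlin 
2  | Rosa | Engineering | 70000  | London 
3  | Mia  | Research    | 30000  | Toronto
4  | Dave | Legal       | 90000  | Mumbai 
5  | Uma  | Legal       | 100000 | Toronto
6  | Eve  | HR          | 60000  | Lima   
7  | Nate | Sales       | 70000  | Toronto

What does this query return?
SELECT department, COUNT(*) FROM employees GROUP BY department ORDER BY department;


Assigning each row to its department group:
  Jack -> Finance
  Rosa -> Engineering
  Mia -> Research
  Dave -> Legal
  Uma -> Legal
  Eve -> HR
  Nate -> Sales


6 groups:
Engineering, 1
Finance, 1
HR, 1
Legal, 2
Research, 1
Sales, 1


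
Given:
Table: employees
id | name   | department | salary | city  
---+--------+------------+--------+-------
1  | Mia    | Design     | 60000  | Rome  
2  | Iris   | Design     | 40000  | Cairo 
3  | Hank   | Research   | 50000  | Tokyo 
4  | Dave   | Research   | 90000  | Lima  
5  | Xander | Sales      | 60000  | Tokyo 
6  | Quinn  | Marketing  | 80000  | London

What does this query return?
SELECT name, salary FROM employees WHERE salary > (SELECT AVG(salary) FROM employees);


Subquery: AVG(salary) = 63333.33
Filtering: salary > 63333.33
  Dave (90000) -> MATCH
  Quinn (80000) -> MATCH


2 rows:
Dave, 90000
Quinn, 80000


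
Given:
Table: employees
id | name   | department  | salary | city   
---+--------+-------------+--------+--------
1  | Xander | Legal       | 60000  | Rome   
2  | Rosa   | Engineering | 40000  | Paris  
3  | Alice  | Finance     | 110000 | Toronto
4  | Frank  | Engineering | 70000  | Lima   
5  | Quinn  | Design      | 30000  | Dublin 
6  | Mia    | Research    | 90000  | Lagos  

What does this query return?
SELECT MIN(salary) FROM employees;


Salaries: 60000, 40000, 110000, 70000, 30000, 90000
MIN = 30000

30000


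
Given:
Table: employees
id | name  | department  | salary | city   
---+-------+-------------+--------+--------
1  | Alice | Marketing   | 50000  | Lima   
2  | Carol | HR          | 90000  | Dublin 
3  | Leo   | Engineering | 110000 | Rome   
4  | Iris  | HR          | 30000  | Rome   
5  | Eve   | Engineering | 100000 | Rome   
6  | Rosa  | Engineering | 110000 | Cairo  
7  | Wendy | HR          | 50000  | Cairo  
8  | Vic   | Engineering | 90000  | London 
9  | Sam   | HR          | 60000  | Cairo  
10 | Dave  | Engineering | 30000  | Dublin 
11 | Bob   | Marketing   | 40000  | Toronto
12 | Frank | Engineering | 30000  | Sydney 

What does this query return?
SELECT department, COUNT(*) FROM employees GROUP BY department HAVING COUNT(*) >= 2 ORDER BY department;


Groups with count >= 2:
  Engineering: 6 -> PASS
  HR: 4 -> PASS
  Marketing: 2 -> PASS


3 groups:
Engineering, 6
HR, 4
Marketing, 2


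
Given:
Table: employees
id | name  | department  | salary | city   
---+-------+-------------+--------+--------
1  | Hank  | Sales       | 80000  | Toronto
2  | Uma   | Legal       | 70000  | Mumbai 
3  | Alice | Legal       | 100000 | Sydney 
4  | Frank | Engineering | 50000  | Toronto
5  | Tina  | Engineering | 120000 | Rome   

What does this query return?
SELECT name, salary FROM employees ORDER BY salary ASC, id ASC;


Sorting by salary ASC, then id ASC for ties

5 rows:
Frank, 50000
Uma, 70000
Hank, 80000
Alice, 100000
Tina, 120000


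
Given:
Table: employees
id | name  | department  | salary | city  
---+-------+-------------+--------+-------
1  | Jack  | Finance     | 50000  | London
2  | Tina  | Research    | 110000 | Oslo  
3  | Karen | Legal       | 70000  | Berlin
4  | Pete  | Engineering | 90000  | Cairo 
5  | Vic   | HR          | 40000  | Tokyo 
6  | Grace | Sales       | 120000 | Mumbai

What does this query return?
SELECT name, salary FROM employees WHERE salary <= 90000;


Filtering: salary <= 90000
Matching: 4 rows

4 rows:
Jack, 50000
Karen, 70000
Pete, 90000
Vic, 40000


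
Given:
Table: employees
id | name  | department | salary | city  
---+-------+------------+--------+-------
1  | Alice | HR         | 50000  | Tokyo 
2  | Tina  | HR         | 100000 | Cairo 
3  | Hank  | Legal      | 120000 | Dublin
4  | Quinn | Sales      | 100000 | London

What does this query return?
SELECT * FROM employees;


SELECT * returns all 4 rows with all columns

4 rows:
1, Alice, HR, 50000, Tokyo
2, Tina, HR, 100000, Cairo
3, Hank, Legal, 120000, Dublin
4, Quinn, Sales, 100000, London


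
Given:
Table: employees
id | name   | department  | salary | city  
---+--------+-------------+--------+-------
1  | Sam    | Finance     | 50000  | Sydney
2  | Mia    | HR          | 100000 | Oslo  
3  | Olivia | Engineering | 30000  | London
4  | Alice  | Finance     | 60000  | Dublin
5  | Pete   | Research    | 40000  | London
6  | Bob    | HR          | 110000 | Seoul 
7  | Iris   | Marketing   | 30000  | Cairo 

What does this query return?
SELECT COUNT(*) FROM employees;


COUNT(*) counts all rows

7


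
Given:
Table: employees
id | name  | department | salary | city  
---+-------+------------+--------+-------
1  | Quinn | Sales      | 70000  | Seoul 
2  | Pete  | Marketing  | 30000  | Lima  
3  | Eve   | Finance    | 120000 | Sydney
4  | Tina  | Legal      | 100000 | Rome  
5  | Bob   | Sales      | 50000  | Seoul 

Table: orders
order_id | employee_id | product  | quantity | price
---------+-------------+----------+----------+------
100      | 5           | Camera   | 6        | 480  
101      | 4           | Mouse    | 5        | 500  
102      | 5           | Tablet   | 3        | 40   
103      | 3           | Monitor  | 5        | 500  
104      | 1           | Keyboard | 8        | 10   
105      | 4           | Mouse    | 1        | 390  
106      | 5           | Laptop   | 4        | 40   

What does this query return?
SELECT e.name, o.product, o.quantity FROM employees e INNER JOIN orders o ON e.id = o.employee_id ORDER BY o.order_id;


Joining employees.id = orders.employee_id:
  employee Bob (id=5) -> order Camera
  employee Tina (id=4) -> order Mouse
  employee Bob (id=5) -> order Tablet
  employee Eve (id=3) -> order Monitor
  employee Quinn (id=1) -> order Keyboard
  employee Tina (id=4) -> order Mouse
  employee Bob (id=5) -> order Laptop


7 rows:
Bob, Camera, 6
Tina, Mouse, 5
Bob, Tablet, 3
Eve, Monitor, 5
Quinn, Keyboard, 8
Tina, Mouse, 1
Bob, Laptop, 4


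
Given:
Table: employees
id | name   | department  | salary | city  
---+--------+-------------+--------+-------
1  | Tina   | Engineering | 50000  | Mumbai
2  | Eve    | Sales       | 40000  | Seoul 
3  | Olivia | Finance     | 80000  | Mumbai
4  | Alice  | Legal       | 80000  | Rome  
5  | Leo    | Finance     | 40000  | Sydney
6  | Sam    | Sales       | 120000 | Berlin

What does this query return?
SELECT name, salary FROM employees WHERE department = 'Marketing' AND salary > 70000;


Filtering: department = 'Marketing' AND salary > 70000
Matching: 0 rows

Empty result set (0 rows)


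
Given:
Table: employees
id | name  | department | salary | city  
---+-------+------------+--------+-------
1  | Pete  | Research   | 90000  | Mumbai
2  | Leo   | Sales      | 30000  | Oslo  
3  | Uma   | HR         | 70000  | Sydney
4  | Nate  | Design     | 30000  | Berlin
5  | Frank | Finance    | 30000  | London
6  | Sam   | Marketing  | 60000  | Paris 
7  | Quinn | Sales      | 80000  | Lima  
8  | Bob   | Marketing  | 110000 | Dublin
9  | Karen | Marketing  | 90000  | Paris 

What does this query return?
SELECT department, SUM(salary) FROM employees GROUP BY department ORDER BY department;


Summing salary within each department:
  Design: 30000 = 30000
  Finance: 30000 = 30000
  HR: 70000 = 70000
  Marketing: 60000 + 110000 + 90000 = 260000
  Research: 90000 = 90000
  Sales: 30000 + 80000 = 110000


6 groups:
Design, 30000
Finance, 30000
HR, 70000
Marketing, 260000
Research, 90000
Sales, 110000


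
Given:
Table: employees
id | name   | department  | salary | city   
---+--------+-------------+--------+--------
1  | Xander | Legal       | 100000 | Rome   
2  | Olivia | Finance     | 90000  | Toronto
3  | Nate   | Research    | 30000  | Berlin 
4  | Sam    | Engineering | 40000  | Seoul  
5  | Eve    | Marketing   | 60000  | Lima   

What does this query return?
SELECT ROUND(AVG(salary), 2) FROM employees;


SUM(salary) = 320000
COUNT = 5
ROUND(AVG, 2) = ROUND(320000 / 5, 2) = 64000.0

64000.0


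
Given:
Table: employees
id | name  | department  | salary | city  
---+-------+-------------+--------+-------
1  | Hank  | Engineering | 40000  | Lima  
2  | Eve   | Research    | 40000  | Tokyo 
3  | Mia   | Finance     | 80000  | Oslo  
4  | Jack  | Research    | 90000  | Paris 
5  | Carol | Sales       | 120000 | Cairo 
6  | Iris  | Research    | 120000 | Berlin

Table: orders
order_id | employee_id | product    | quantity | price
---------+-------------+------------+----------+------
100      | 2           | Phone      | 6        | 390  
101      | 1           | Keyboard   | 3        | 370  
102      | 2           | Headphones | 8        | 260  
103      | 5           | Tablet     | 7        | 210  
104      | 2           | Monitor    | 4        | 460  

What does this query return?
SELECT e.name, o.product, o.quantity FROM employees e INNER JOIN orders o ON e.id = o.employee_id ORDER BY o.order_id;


Joining employees.id = orders.employee_id:
  employee Eve (id=2) -> order Phone
  employee Hank (id=1) -> order Keyboard
  employee Eve (id=2) -> order Headphones
  employee Carol (id=5) -> order Tablet
  employee Eve (id=2) -> order Monitor


5 rows:
Eve, Phone, 6
Hank, Keyboard, 3
Eve, Headphones, 8
Carol, Tablet, 7
Eve, Monitor, 4


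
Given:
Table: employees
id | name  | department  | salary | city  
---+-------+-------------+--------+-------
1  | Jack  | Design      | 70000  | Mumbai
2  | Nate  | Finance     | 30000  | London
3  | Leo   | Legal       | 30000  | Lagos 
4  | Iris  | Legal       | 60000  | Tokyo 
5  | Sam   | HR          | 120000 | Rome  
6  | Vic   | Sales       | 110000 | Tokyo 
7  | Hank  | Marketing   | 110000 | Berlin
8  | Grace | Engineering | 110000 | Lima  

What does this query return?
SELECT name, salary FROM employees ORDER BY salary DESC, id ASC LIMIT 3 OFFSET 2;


Sort by salary DESC (id ASC tiebreak), then skip 2 and take 3
Rows 3 through 5

3 rows:
Hank, 110000
Grace, 110000
Jack, 70000


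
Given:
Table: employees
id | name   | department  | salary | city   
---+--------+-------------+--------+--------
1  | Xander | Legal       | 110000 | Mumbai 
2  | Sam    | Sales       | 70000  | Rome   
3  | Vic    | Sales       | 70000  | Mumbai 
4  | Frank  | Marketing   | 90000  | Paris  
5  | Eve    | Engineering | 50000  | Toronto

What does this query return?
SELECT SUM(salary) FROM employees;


SUM(salary) = 110000 + 70000 + 70000 + 90000 + 50000 = 390000

390000


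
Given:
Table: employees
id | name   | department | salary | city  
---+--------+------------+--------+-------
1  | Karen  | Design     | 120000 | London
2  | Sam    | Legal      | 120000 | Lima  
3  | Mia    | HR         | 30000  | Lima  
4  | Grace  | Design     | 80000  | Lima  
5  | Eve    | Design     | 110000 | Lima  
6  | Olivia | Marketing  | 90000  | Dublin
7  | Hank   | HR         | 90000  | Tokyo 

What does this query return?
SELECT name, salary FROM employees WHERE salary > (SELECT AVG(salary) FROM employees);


Subquery: AVG(salary) = 91428.57
Filtering: salary > 91428.57
  Karen (120000) -> MATCH
  Sam (120000) -> MATCH
  Eve (110000) -> MATCH


3 rows:
Karen, 120000
Sam, 120000
Eve, 110000


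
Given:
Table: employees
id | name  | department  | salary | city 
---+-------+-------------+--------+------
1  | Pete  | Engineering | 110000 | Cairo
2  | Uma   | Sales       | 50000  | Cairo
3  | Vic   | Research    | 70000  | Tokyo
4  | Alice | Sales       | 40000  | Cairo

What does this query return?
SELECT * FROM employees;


SELECT * returns all 4 rows with all columns

4 rows:
1, Pete, Engineering, 110000, Cairo
2, Uma, Sales, 50000, Cairo
3, Vic, Research, 70000, Tokyo
4, Alice, Sales, 40000, Cairo


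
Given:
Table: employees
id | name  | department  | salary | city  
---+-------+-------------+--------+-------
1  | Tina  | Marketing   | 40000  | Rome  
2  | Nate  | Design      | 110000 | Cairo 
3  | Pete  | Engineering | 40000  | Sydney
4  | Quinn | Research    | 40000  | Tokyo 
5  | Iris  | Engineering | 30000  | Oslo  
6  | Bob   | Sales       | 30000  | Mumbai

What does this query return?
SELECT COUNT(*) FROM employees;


COUNT(*) counts all rows

6


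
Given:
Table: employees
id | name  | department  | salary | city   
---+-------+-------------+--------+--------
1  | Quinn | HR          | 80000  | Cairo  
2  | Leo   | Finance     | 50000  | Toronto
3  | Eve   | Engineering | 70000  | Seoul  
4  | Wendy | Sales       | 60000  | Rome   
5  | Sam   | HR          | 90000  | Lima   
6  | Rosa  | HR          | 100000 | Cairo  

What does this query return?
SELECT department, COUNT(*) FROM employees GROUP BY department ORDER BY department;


Assigning each row to its department group:
  Quinn -> HR
  Leo -> Finance
  Eve -> Engineering
  Wendy -> Sales
  Sam -> HR
  Rosa -> HR


4 groups:
Engineering, 1
Finance, 1
HR, 3
Sales, 1


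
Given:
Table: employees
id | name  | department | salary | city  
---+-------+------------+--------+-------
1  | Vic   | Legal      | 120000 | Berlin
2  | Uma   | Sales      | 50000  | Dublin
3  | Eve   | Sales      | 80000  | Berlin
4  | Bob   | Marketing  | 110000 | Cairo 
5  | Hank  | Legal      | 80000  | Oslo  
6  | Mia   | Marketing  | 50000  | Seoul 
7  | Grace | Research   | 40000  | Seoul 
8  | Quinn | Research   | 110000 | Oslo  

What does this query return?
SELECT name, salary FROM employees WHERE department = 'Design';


Filtering: department = 'Design'
Matching rows: 0

Empty result set (0 rows)


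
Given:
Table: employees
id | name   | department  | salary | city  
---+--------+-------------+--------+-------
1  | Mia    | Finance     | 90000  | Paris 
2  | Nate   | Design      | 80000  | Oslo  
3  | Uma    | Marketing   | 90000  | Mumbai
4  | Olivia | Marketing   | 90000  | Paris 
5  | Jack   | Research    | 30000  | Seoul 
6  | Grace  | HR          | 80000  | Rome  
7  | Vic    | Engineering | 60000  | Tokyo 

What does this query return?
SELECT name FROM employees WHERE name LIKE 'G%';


LIKE 'G%' matches names starting with 'G'
Matching: 1

1 rows:
Grace


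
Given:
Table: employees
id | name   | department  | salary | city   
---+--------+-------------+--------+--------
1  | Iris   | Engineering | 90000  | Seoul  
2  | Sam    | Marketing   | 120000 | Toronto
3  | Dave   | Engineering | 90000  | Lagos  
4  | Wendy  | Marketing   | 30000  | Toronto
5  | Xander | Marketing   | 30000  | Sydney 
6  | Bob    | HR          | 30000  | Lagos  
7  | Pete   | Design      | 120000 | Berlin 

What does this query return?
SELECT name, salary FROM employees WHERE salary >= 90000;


Filtering: salary >= 90000
Matching: 4 rows

4 rows:
Iris, 90000
Sam, 120000
Dave, 90000
Pete, 120000


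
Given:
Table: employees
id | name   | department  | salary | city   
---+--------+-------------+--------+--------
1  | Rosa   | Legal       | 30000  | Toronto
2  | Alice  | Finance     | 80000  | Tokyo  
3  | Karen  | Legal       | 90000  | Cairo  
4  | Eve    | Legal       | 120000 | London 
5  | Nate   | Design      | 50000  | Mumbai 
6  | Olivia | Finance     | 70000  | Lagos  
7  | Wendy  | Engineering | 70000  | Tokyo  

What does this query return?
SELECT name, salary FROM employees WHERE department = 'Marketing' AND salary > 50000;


Filtering: department = 'Marketing' AND salary > 50000
Matching: 0 rows

Empty result set (0 rows)


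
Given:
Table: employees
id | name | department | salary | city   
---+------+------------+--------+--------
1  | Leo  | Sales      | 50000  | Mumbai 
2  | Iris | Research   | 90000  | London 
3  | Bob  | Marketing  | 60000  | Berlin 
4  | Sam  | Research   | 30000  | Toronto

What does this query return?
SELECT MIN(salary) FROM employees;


Salaries: 50000, 90000, 60000, 30000
MIN = 30000

30000


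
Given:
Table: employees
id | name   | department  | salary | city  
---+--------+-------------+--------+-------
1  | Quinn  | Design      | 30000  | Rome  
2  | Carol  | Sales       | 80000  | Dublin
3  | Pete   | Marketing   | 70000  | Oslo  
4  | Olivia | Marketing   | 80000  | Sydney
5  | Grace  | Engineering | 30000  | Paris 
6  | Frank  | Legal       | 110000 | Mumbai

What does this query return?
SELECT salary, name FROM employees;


Projecting columns: salary, name

6 rows:
30000, Quinn
80000, Carol
70000, Pete
80000, Olivia
30000, Grace
110000, Frank


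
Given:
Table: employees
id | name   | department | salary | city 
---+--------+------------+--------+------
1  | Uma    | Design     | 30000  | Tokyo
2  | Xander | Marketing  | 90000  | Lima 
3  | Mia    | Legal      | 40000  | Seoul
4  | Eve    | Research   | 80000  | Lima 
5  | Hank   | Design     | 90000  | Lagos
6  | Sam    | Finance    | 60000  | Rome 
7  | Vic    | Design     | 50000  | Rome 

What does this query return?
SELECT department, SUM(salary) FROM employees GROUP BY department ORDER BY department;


Summing salary within each department:
  Design: 30000 + 90000 + 50000 = 170000
  Finance: 60000 = 60000
  Legal: 40000 = 40000
  Marketing: 90000 = 90000
  Research: 80000 = 80000


5 groups:
Design, 170000
Finance, 60000
Legal, 40000
Marketing, 90000
Research, 80000


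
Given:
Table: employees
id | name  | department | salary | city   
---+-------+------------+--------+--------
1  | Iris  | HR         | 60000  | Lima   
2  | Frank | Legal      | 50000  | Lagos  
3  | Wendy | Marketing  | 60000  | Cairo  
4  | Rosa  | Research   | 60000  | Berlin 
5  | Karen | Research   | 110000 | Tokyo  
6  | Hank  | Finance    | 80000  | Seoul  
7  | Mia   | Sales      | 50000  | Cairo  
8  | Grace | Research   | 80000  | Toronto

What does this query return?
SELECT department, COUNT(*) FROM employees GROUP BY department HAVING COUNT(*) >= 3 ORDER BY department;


Groups with count >= 3:
  Research: 3 -> PASS
  Finance: 1 -> filtered out
  HR: 1 -> filtered out
  Legal: 1 -> filtered out
  Marketing: 1 -> filtered out
  Sales: 1 -> filtered out


1 groups:
Research, 3


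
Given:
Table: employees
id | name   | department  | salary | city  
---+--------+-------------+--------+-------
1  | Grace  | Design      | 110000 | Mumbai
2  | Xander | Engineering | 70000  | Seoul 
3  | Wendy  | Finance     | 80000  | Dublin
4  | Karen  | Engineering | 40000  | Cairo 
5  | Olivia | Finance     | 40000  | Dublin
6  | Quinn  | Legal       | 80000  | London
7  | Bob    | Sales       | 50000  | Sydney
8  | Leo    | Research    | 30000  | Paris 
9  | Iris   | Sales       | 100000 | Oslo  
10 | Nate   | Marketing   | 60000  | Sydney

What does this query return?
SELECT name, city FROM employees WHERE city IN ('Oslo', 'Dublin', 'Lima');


Filtering: city IN ('Oslo', 'Dublin', 'Lima')
Matching: 3 rows

3 rows:
Wendy, Dublin
Olivia, Dublin
Iris, Oslo


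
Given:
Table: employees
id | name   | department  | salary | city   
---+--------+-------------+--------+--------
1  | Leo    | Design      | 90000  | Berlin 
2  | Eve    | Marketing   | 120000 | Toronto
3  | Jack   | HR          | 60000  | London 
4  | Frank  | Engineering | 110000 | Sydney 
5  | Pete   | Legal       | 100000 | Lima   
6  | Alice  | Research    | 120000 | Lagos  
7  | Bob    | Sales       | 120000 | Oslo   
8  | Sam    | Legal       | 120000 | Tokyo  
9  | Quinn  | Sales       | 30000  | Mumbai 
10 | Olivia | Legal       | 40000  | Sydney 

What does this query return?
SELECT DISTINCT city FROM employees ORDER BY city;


All 'city' values (row order): Berlin, Toronto, London, Sydney, Lima, Lagos, Oslo, Tokyo, Mumbai, Sydney
Removing duplicates leaves 9 unique value(s).

9 values:
Berlin
Lagos
Lima
London
Mumbai
Oslo
Sydney
Tokyo
Toronto


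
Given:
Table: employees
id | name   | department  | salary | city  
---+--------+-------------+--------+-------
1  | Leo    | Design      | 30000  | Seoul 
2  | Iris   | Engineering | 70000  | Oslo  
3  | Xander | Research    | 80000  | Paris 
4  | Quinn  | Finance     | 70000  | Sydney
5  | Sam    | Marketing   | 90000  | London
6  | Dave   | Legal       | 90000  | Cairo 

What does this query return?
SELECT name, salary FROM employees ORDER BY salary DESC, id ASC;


Sorting by salary DESC, then id ASC for ties

6 rows:
Sam, 90000
Dave, 90000
Xander, 80000
Iris, 70000
Quinn, 70000
Leo, 30000


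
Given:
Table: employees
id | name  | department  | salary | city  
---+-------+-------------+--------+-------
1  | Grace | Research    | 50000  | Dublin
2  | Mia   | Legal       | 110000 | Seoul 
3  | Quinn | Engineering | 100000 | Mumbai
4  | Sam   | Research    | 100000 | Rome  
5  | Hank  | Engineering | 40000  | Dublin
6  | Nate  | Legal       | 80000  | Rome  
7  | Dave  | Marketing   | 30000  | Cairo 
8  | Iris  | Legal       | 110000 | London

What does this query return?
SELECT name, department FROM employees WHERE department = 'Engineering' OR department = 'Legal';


Filtering: department = 'Engineering' OR 'Legal'
Matching: 5 rows

5 rows:
Mia, Legal
Quinn, Engineering
Hank, Engineering
Nate, Legal
Iris, Legal


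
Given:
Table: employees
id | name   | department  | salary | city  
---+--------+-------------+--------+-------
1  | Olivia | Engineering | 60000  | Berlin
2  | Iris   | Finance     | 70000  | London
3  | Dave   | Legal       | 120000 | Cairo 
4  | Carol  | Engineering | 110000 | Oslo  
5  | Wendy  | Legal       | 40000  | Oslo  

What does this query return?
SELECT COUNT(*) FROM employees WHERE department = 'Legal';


Counting rows where department = 'Legal'
  Dave -> MATCH
  Wendy -> MATCH


2


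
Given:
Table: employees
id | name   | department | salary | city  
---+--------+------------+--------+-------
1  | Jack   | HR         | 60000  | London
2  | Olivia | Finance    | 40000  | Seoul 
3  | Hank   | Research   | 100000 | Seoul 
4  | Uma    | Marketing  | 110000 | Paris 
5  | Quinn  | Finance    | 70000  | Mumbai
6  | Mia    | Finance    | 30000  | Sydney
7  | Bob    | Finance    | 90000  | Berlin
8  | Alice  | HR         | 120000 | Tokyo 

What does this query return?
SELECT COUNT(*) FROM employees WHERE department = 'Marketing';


Counting rows where department = 'Marketing'
  Uma -> MATCH


1


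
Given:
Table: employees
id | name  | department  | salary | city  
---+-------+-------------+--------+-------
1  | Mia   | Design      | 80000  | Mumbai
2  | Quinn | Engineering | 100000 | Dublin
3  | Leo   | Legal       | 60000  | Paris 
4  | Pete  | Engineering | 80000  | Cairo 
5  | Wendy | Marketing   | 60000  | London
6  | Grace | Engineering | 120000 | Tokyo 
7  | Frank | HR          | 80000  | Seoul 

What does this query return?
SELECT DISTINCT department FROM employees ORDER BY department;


All 'department' values (row order): Design, Engineering, Legal, Engineering, Marketing, Engineering, HR
Removing duplicates leaves 5 unique value(s).

5 values:
Design
Engineering
HR
Legal
Marketing


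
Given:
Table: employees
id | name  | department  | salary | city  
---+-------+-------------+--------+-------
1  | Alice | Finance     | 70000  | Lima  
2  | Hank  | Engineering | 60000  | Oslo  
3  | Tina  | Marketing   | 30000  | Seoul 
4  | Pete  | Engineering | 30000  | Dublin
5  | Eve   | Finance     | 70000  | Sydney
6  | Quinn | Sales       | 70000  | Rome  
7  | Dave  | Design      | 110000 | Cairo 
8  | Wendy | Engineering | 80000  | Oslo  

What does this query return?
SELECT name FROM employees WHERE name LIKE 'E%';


LIKE 'E%' matches names starting with 'E'
Matching: 1

1 rows:
Eve


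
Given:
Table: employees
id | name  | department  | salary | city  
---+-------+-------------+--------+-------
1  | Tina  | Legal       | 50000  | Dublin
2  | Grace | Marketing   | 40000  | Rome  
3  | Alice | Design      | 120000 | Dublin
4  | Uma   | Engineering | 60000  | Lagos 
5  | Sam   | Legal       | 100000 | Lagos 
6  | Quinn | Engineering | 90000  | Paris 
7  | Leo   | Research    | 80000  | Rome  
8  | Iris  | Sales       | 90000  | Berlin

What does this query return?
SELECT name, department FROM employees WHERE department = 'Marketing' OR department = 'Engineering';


Filtering: department = 'Marketing' OR 'Engineering'
Matching: 3 rows

3 rows:
Grace, Marketing
Uma, Engineering
Quinn, Engineering


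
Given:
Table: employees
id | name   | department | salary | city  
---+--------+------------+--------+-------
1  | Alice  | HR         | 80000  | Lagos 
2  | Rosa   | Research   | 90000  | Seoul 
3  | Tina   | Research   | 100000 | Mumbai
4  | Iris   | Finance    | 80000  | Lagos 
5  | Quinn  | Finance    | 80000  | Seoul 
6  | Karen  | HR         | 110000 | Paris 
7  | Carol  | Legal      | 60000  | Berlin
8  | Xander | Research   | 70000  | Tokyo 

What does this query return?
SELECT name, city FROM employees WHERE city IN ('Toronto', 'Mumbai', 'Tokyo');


Filtering: city IN ('Toronto', 'Mumbai', 'Tokyo')
Matching: 2 rows

2 rows:
Tina, Mumbai
Xander, Tokyo


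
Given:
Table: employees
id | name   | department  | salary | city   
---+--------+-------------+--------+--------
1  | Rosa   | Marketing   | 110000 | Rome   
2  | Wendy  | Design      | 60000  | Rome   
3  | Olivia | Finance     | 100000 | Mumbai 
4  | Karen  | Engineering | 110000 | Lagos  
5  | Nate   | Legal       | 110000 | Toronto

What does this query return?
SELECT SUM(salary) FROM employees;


SUM(salary) = 110000 + 60000 + 100000 + 110000 + 110000 = 490000

490000


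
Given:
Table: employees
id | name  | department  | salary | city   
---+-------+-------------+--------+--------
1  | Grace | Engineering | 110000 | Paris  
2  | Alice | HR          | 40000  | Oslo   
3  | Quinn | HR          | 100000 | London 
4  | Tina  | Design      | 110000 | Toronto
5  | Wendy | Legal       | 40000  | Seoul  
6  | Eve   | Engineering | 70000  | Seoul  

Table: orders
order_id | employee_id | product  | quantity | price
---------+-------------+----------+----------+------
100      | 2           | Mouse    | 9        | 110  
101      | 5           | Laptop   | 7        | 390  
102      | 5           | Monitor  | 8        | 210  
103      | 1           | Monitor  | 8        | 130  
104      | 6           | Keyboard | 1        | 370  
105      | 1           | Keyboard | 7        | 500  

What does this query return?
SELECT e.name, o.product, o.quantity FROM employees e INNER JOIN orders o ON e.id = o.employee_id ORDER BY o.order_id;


Joining employees.id = orders.employee_id:
  employee Alice (id=2) -> order Mouse
  employee Wendy (id=5) -> order Laptop
  employee Wendy (id=5) -> order Monitor
  employee Grace (id=1) -> order Monitor
  employee Eve (id=6) -> order Keyboard
  employee Grace (id=1) -> order Keyboard


6 rows:
Alice, Mouse, 9
Wendy, Laptop, 7
Wendy, Monitor, 8
Grace, Monitor, 8
Eve, Keyboard, 1
Grace, Keyboard, 7


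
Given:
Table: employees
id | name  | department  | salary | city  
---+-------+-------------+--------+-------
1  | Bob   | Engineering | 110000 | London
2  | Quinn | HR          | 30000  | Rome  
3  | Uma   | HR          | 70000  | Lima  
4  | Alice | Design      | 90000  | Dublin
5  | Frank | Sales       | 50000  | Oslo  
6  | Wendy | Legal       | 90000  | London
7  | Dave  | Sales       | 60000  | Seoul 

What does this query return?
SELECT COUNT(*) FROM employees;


COUNT(*) counts all rows

7


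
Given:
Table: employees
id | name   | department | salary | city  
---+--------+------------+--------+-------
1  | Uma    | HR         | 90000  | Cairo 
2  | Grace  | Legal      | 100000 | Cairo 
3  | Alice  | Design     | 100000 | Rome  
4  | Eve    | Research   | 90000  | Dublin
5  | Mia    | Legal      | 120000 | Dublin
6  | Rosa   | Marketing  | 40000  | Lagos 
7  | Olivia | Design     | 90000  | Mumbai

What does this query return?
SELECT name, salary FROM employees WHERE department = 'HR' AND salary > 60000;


Filtering: department = 'HR' AND salary > 60000
Matching: 1 rows

1 rows:
Uma, 90000


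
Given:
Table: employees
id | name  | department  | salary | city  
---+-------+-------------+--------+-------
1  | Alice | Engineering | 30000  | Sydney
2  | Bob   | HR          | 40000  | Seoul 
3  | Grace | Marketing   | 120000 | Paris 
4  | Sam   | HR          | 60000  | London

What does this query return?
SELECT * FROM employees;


SELECT * returns all 4 rows with all columns

4 rows:
1, Alice, Engineering, 30000, Sydney
2, Bob, HR, 40000, Seoul
3, Grace, Marketing, 120000, Paris
4, Sam, HR, 60000, London


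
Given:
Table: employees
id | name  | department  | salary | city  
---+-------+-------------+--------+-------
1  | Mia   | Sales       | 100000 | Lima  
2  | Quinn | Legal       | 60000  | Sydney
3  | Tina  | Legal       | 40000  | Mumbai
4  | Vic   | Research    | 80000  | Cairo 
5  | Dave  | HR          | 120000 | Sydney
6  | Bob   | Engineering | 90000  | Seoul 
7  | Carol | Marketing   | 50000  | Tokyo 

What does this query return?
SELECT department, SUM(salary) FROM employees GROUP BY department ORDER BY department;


Summing salary within each department:
  Engineering: 90000 = 90000
  HR: 120000 = 120000
  Legal: 60000 + 40000 = 100000
  Marketing: 50000 = 50000
  Research: 80000 = 80000
  Sales: 100000 = 100000


6 groups:
Engineering, 90000
HR, 120000
Legal, 100000
Marketing, 50000
Research, 80000
Sales, 100000


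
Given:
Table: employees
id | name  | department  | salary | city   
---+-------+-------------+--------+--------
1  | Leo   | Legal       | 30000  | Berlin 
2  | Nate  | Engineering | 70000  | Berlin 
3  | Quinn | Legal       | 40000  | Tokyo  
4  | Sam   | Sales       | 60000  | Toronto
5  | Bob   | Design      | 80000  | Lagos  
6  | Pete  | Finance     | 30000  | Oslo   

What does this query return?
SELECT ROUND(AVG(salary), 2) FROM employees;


SUM(salary) = 310000
COUNT = 6
ROUND(AVG, 2) = ROUND(310000 / 6, 2) = 51666.67

51666.67


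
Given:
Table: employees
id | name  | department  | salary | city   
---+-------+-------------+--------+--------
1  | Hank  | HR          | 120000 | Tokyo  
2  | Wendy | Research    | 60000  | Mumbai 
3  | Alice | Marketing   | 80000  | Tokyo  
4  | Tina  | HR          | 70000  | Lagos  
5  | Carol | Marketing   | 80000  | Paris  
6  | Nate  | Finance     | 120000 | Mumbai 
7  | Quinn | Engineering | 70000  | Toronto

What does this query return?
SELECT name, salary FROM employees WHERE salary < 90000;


Filtering: salary < 90000
Matching: 5 rows

5 rows:
Wendy, 60000
Alice, 80000
Tina, 70000
Carol, 80000
Quinn, 70000


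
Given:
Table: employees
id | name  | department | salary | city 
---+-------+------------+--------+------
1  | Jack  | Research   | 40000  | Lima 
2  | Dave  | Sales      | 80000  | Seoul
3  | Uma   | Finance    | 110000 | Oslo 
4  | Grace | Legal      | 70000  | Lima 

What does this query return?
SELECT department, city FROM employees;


Projecting columns: department, city

4 rows:
Research, Lima
Sales, Seoul
Finance, Oslo
Legal, Lima


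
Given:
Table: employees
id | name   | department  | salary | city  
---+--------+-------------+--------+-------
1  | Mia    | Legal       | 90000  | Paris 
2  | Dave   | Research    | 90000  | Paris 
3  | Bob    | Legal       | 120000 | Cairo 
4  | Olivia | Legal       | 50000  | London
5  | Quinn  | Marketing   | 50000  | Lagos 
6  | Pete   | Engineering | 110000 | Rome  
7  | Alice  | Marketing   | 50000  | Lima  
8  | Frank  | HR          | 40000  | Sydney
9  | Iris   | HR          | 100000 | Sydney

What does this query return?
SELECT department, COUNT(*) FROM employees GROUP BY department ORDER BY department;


Assigning each row to its department group:
  Mia -> Legal
  Dave -> Research
  Bob -> Legal
  Olivia -> Legal
  Quinn -> Marketing
  Pete -> Engineering
  Alice -> Marketing
  Frank -> HR
  Iris -> HR


5 groups:
Engineering, 1
HR, 2
Legal, 3
Marketing, 2
Research, 1


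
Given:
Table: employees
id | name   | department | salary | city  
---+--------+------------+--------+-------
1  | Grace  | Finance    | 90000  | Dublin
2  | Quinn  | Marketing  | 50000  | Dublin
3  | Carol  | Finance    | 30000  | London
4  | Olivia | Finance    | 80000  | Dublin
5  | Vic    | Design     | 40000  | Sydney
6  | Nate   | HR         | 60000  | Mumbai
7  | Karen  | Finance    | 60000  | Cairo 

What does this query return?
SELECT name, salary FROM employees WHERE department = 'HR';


Filtering: department = 'HR'
Matching rows: 1

1 rows:
Nate, 60000
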